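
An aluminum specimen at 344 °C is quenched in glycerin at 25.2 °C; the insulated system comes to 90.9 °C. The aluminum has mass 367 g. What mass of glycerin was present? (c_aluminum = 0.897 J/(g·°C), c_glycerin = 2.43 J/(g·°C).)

m ≈ 522 g

|Q_aluminum| = |Q_glycerin|:
367·0.897·(344 − 90.9) = m·2.43·(90.9 − 25.2)
159.65 m = 83320  ⇒  m ≈ 521.9 g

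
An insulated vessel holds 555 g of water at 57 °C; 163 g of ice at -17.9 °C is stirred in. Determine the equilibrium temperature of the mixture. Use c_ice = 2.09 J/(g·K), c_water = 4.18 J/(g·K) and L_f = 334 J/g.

Conservation of energy gives ΣQ = 0:
warm ice to 0 °C: 163·2.09·(0 − (-17.9)) = 6098; melt ice: 163·334 = 54442; meltwater 0→T: 163·4.18·T = 681.34 T; water: 2319.9(T − 57)
3001.2 T = 132234 − 60540 = 71694
T ≈ 23.89 °C. Since T > 0 °C, the all-ice-melts assumption holds.

T_f ≈ 23.9 °C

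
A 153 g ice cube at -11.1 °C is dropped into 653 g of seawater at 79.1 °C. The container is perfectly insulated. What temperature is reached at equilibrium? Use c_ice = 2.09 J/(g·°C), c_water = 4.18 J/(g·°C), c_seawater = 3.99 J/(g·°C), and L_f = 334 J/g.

Let T be the final temperature. ΣQ_i = 0:
ice -11.1→0 °C: 153·2.09·11.1 = 3549.4
  latent heat to melt: 153·334 = 51102
  warm the meltwater: 639.54 T
  seawater: 2605.5(T − 79.1)
3245 T = 206093 − 54651 = 151441
T ≈ 46.67 °C — above 0 °C, consistent with complete melting.

T_f ≈ 46.7 °C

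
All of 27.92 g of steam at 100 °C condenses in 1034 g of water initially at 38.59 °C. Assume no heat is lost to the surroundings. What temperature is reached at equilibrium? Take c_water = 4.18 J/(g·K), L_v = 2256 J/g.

T_f ≈ 54.4 °C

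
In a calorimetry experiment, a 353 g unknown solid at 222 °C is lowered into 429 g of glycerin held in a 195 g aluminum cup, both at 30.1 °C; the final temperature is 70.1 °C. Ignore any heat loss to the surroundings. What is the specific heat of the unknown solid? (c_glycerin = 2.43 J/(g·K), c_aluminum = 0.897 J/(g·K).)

c ≈ 0.908 J/(g·K)

Taking heat into each body as positive, Σ m c ΔT = 0:
353×c×(70.1 − 222) + 429×2.43×(70.1 − 30.1) + 195×0.897×(70.1 − 30.1) = 0
-53621 c = -48695
c = -48695/-53621 ≈ 0.9081 J/(g·K)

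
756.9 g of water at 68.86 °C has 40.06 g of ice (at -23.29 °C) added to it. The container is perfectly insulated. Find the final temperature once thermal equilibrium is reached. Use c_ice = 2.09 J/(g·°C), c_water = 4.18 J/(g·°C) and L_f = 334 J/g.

Heat gained plus heat lost sum to zero:
ice -23.29→0 °C: 40.06·2.09·23.29 = 1950; fusion: m_ice L_f = 40.06·334 = 13380; warm the meltwater: 167.45 T; water cools: 756.9·4.18·(T − 68.86) = 3163.8(T − 68.86)
3331.3 T = 217862 − 15330 = 202532
T ≈ 60.80 °C. Since T > 0 °C, the all-ice-melts assumption holds.

T_f ≈ 60.8 °C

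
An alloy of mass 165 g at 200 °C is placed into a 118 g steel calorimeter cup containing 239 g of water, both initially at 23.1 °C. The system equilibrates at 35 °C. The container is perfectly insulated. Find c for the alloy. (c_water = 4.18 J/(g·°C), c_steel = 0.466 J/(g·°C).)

c ≈ 0.461 J/(g·°C)

Energy conservation, ΣQ = 0:
165·c·(35 − 200) + 239·4.18·(35 − 23.1) + 118·0.466·(35 − 23.1) = 0
-27225 c = -12543
c = -12543/-27225 ≈ 0.4607 J/(g·°C)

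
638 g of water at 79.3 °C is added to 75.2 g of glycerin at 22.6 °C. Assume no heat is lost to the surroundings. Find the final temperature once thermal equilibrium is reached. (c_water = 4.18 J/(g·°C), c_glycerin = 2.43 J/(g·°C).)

T_f ≈ 75.7 °C

Let T be the final temperature. ΣQ_i = 0:
638·4.18·(T − 79.3) + 75.2·2.43·(T − 22.6) = 0
(2666.8 + 182.74) T = 2666.8·79.3 + 182.74·22.6
T = 215610/2849.6 ≈ 75.66 °C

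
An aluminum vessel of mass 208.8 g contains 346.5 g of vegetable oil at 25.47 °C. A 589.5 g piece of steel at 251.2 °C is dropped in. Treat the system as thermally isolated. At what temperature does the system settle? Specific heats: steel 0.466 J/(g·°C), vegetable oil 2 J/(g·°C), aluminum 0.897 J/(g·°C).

T_f ≈ 79.2 °C

Let T be the final temperature. ΣQ_i = 0:
589.5×0.466×(T − 251.2) + 346.5×2×(T − 25.47) + 208.8×0.897×(T − 25.47) = 0
1155 T = 91427
T ≈ 79.16 °C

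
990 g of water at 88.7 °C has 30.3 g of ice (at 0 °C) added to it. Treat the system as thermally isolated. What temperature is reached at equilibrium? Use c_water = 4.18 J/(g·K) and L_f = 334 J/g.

Let T be the final temperature. ΣQ_i = 0:
fusion: m_ice L_f = 30.3·334 = 10120; meltwater 0→T: 30.3·4.18·T = 126.65 T; water cools: 990·4.18·(T − 88.7) = 4138.2(T − 88.7)
4264.9 T = 367058 − 10120 = 356938
T ≈ 83.69 °C. Since T > 0 °C, the all-ice-melts assumption holds.

T_f ≈ 83.7 °C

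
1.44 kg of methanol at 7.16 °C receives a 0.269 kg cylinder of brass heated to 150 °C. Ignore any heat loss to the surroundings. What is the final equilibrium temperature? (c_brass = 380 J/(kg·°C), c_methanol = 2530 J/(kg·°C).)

Heat gained plus heat lost sum to zero:
0.269·380·(T − 150) + 1.44·2530·(T − 7.16) = 0
102.22(T − 150) + 3643.2(T − 7.16) = 0
3745.4 T = 41418
T ≈ 11.06 °C

T_f ≈ 11.1 °C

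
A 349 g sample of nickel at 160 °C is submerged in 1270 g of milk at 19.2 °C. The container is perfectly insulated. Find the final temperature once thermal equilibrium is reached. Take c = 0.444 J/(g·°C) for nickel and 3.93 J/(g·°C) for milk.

T_f ≈ 23.4 °C

Net heat exchanged in the isolated system is zero:
349·0.444·(T − 160) + 1270·3.93·(T − 19.2) = 0
154.96(T − 160) + 4991.1(T − 19.2) = 0
(154.96 + 4991.1) T = 154.96·160 + 4991.1·19.2
T = 120622/5146.1 ≈ 23.44 °C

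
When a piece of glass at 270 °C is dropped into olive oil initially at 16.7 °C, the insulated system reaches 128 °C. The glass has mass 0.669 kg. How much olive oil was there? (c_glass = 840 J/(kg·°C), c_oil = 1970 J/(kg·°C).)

m ≈ 0.364 kg

Heat lost by the glass = heat gained by the oil:
0.669×840×(270 − 128) = m×1970×(128 − 16.7)
219261 m = 79798  ⇒  m ≈ 0.3639 kg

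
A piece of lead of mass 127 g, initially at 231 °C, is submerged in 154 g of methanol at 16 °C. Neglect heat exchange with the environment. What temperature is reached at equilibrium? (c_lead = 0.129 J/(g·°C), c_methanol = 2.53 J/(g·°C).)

T_f ≈ 24.7 °C

Energy conservation, ΣQ = 0:
127·0.129·(T − 231) + 154·2.53·(T − 16) = 0
16.38(T − 231) + 389.62(T − 16) = 0
(16.38 + 389.62) T = 16.38·231 + 389.62·16
T ≈ 24.68 °C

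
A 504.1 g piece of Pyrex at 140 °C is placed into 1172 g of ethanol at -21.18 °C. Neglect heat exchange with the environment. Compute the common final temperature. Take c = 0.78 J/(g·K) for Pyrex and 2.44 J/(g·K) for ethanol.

T_f ≈ -1.7 °C

Taking heat into each body as positive, Σ m c ΔT = 0:
504.1·0.78·(T − 140) + 1172·2.44·(T − (-21.18)) = 0
(393.2 + 2859.7) T = 393.2·140 + 2859.7·(-21.18)
T = -5520.3/3252.9 ≈ -1.70 °C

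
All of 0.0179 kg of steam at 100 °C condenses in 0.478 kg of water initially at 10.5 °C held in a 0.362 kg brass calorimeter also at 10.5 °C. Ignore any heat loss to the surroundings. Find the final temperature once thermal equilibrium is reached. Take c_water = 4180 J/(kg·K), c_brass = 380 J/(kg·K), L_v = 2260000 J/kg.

Taking heat into each body as positive, Σ m c ΔT = 0:
condense steam: −0.0179·2260000 = −40454
  condensed water 100 °C→T: 74.82(T − 100)
  original water: 1998(T − 10.5)
  brass cup: 0.362·380·(T − 10.5) = 137.56(T − 10.5)
2210.4 T = 40454 + 7482.2 + 22424 = 70360
T ≈ 31.83 °C — below 100 °C, confirming all the steam condensed.

T_f ≈ 31.8 °C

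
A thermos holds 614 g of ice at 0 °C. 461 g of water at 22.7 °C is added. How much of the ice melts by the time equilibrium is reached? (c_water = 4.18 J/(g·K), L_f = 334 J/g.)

Water can give up m c ΔT = 461×4.18×22.7 = 43742 J before reaching 0 °C.
Melting all 614 g of ice would need 614×334 = 205076 J.
Since 43742 < 205076 J, not all the ice melts; equilibrium is at 0 °C.
m_melt = 43742 / L_f = 131 g.

m_melted ≈ 131 g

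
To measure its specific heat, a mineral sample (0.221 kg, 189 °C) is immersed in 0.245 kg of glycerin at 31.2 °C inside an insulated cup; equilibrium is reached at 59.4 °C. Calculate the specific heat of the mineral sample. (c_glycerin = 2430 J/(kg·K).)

Heat lost by the mineral sample = heat gained by the glycerin:
0.221·c·(189 − 59.4) = 0.245·2430·(59.4 − 31.2)
28.64 c = 16789  ⇒  c ≈ 586.2 J/(kg·K)

c ≈ 586 J/(kg·K)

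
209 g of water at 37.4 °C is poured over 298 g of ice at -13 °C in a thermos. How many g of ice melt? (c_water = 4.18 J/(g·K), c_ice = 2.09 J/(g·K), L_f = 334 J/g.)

Heat available from the water dropping to 0 °C: 209×4.18×37.4 = 32673 J.
Warming the ice to 0 °C takes 298×2.09×13 = 8096.7 J, leaving 24577 J for melting.
To melt every bit of ice: 298×334 = 99532 J.
Since 24577 < 99532 J, not all the ice melts; equilibrium is at 0 °C.
m_melted×334 = 24577  ⇒  m_melted ≈ 73.58 g.

m_melted ≈ 73.6 g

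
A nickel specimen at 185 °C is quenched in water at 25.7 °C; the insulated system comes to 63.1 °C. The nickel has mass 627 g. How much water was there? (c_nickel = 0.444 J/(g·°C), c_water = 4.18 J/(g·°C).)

m ≈ 217 g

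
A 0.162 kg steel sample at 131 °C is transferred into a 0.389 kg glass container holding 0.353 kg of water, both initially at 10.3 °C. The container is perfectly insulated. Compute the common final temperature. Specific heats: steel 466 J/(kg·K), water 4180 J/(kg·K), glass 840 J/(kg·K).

T_f ≈ 15.2 °C

Setting the total heat transfer to zero:
0.162·466·(T − 131) + 0.353·4180·(T − 10.3) + 0.389·840·(T − 10.3) = 0
(75.49 + 1475.5 + 326.76) T = 75.49·131 + 1475.5·10.3 + 326.76·10.3
T = 28453/1877.8 ≈ 15.15 °C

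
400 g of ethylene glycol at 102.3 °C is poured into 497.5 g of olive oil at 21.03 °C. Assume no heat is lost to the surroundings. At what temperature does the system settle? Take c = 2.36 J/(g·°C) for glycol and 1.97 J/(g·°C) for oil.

|Q_glycol| = |Q_oil|:
400·2.36·(102.3 − T) = 497.5·1.97·(T − 21.03)
944(102.3 − T) = 980.07(T − 21.03)
1924.1 T = 117182  ⇒  T ≈ 60.90 °C

T_f ≈ 60.9 °C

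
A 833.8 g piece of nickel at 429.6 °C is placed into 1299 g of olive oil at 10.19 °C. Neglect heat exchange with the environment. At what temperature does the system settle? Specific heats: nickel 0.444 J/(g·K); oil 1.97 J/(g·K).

T_f ≈ 63.2 °C

T_f = Σ m_i c_i T_i / Σ m_i c_i:
T_f = (370.21*429.6 + 2559*10.19) / (370.21 + 2559)
    = 185118 / 2929.2 ≈ 63.20 °C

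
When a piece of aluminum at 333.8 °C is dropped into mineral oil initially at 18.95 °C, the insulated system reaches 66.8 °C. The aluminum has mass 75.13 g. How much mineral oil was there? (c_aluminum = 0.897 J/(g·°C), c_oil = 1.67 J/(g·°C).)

Heat lost by the aluminum = heat gained by the oil:
75.13·0.897·(333.8 − 66.8) = m·1.67·(66.8 − 18.95)
79.91 m = 17994  ⇒  m ≈ 225.2 g

m ≈ 225 g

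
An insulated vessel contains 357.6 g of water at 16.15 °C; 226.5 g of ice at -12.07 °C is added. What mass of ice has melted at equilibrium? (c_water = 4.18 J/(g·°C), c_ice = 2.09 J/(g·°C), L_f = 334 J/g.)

Water can give up m c ΔT = 357.6·4.18·16.15 = 24141 J before reaching 0 °C.
Of that, 226.5·2.09·12.07 = 5713.8 J goes to bring the ice to 0 °C, leaving 18427 J.
To melt every bit of ice: 226.5·334 = 75651 J.
Since 18427 < 75651 J, not all the ice melts; equilibrium is at 0 °C.
m_melt = 18427 / L_f = 55.17 g.

m_melted ≈ 55.2 g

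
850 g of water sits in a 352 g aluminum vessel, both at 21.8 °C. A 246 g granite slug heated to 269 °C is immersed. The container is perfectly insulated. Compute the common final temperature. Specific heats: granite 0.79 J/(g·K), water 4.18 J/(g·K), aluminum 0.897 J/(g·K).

T_f ≈ 33.6 °C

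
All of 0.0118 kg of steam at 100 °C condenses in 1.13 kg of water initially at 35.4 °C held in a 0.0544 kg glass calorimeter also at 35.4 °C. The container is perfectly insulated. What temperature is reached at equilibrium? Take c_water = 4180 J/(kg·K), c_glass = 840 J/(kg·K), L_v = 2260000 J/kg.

Conservation of energy gives ΣQ = 0:
condense steam: −0.0118×2260000 = −26668
  condensed water 100 °C→T: 49.32(T − 100)
  water warms: 1.13×4180×(T − 35.4) = 4723.4(T − 35.4)
  glass cup: 0.0544×840×(T − 35.4) = 45.7(T − 35.4)
4818.4 T = 26668 + 4932.4 + 168826 = 200426
T ≈ 41.60 °C — below 100 °C, confirming all the steam condensed.

T_f ≈ 41.6 °C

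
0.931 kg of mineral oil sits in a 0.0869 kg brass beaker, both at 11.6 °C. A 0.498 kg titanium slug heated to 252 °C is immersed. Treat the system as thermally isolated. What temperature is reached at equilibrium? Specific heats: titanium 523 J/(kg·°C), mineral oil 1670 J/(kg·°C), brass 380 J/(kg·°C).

T_f ≈ 45.5 °C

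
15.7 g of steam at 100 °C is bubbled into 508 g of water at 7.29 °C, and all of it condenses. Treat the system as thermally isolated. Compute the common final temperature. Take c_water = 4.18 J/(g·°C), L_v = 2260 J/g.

T_f ≈ 26.3 °C

Conservation of energy gives ΣQ = 0:
condense steam: −15.7×2260 = −35482
  condensed water 100 °C→T: 65.63(T − 100)
  original water: 2123.4(T − 7.29)
2189.1 T = 35482 + 6562.6 + 15480 = 57524
T ≈ 26.28 °C, under the boiling point, so the assumption holds.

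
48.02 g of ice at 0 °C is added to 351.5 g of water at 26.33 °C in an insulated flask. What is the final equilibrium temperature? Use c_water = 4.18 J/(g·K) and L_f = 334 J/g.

T_f ≈ 13.6 °C

Taking heat into each body as positive, Σ m c ΔT = 0:
fusion: m_ice L_f = 48.02×334 = 16039
  warm the meltwater: 200.72 T
  water: 1469.3(T − 26.33)
1670 T = 38686 − 16039 = 22647
T ≈ 13.56 °C (positive, so assuming full melt was valid).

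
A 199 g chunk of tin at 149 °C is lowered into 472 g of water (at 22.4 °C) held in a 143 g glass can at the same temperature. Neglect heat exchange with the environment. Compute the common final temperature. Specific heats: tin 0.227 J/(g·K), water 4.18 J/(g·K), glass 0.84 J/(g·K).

T_f ≈ 25.1 °C

Setting the total heat transfer to zero:
199×0.227×(T − 149) + 472×4.18×(T − 22.4) + 143×0.84×(T − 22.4) = 0
2138.3 T = 53616
T = 53616/2138.3 ≈ 25.07 °C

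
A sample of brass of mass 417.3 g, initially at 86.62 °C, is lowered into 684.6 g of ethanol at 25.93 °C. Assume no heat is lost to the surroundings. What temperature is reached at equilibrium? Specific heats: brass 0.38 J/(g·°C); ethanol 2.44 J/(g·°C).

T_f ≈ 31.2 °C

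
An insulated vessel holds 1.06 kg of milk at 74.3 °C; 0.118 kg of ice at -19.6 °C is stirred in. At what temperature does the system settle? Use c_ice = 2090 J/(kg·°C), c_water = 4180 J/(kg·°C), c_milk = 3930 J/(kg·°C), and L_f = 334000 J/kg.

Setting the total heat transfer to zero:
warm ice to 0 °C: 0.118×2090×(0 − (-19.6)) = 4833.8
  melt ice: 0.118×334000 = 39412
  meltwater 0→T: 0.118×4180×T = 493.24 T
  milk cools: 1.06×3930×(T − 74.3) = 4165.8(T − 74.3)
4659 T = 309519 − 44246 = 265273
T ≈ 56.94 °C. Since T > 0 °C, the all-ice-melts assumption holds.

T_f ≈ 56.9 °C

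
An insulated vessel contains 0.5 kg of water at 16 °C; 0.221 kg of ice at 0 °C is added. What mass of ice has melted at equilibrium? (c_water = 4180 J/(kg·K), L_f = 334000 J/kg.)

m_melted ≈ 0.1 kg

Water can give up m c ΔT = 0.5×4180×16 = 33440 J before reaching 0 °C.
Melting all 0.221 kg of ice would need 0.221×334000 = 73814 J.
33440 J < 73814 J, so only part of the ice melts and the system sits at 0 °C.
m_melted×334000 = 33440  ⇒  m_melted ≈ 0.1001 kg.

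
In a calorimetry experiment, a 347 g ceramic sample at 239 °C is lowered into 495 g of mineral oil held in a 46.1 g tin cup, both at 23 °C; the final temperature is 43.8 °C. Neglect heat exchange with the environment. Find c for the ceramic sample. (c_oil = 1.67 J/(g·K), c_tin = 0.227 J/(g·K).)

c ≈ 0.257 J/(g·K)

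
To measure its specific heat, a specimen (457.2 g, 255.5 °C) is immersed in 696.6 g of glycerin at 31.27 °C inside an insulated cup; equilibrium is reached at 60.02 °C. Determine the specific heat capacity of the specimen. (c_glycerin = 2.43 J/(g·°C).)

m_s c (T_s − T_f) = m_glycerin c_glycerin (T_f − T_0):
457.2·c·(255.5 − 60.02) = 696.6·2.43·(60.02 − 31.27)
89373 c = 48666  ⇒  c ≈ 0.5445 J/(g·°C)

c ≈ 0.545 J/(g·°C)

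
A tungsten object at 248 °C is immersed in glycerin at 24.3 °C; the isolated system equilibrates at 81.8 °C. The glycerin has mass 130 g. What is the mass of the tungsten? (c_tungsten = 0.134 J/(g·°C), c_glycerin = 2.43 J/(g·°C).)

m ≈ 816 g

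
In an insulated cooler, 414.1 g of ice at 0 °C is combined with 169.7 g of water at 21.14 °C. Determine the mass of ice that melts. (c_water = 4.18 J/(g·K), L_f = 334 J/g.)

m_melted ≈ 44.9 g

Heat available from the water dropping to 0 °C: 169.7·4.18·21.14 = 14996 J.
Fully melting the ice requires m_ice L_f = 414.1·334 = 138309 J.
Since 14996 < 138309 J, not all the ice melts; equilibrium is at 0 °C.
m_melt = 14996 / L_f = 44.9 g.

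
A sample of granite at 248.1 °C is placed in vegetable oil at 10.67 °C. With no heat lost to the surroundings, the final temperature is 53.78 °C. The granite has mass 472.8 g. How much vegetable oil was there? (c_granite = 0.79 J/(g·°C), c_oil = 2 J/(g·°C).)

m ≈ 842 g

|Q_granite| = |Q_oil|:
472.8·0.79·(248.1 − 53.78) = m·2·(53.78 − 10.67)
86.22 m = 72581  ⇒  m ≈ 841.8 g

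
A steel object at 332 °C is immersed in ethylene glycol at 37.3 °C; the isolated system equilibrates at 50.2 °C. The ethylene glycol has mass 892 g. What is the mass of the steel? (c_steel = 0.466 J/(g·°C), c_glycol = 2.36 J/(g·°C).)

|Q_steel| = |Q_glycol|:
m·0.466·(332 − 50.2) = 892·2.36·(50.2 − 37.3)
131.32 m = 27156  ⇒  m ≈ 206.8 g

m ≈ 207 g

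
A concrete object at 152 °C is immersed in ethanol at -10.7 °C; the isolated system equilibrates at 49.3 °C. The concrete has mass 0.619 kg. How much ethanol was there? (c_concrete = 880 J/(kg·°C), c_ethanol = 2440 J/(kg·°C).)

Heat lost by the concrete = heat gained by the ethanol:
0.619·880·(152 − 49.3) = m·2440·(49.3 − (-10.7))
146400 m = 55943  ⇒  m ≈ 0.3821 kg

m ≈ 0.382 kg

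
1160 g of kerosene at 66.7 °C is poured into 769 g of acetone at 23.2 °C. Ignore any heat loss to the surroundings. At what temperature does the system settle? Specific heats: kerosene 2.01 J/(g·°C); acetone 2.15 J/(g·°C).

T_f ≈ 48.7 °C

T_f = Σ m_i c_i T_i / Σ m_i c_i:
T_f = (2331.6·66.7 + 1653.3·23.2) / (2331.6 + 1653.3)
    = 193875 / 3984.9 ≈ 48.65 °C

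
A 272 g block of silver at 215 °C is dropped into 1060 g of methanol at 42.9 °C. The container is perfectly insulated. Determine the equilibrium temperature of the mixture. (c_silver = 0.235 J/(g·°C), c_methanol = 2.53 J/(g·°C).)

Setting the total heat transfer to zero:
272·0.235·(T − 215) + 1060·2.53·(T − 42.9) = 0
2745.7 T = 128792
T = 128792 / 2745.7 = 46.9 °C

T_f ≈ 46.9 °C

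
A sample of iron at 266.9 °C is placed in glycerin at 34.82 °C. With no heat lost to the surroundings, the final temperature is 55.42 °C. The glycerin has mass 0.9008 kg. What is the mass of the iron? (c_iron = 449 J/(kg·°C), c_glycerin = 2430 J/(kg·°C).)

Let T be the final temperature. ΣQ_i = 0:
m·449·(55.42 − 266.9) + 0.9008·2430·(55.42 − 34.82) = 0
-94955 m = -45092
m = -45092/-94955 ≈ 0.4749 kg

m ≈ 0.475 kg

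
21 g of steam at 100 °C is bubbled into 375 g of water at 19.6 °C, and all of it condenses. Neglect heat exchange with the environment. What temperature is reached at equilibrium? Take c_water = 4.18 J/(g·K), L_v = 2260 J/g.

Energy conservation, ΣQ = 0:
latent heat released on condensation: 21×2260 = 47460
  condensate cools 100→T: 21×4.18×(T − 100) = 87.78(T − 100)
  original water: 1567.5(T − 19.6)
1655.3 T = 47460 + 8778 + 30723 = 86961
T ≈ 52.54 °C — below 100 °C, confirming all the steam condensed.

T_f ≈ 52.5 °C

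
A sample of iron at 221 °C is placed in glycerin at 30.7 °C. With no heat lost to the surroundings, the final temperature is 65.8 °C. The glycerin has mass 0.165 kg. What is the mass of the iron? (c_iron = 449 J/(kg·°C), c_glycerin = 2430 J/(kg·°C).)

Taking heat into each body as positive, Σ m c ΔT = 0:
m×449×(65.8 − 221) + 0.165×2430×(65.8 − 30.7) = 0
-69685 m = -14073
m = -14073/-69685 ≈ 0.202 kg

m ≈ 0.202 kg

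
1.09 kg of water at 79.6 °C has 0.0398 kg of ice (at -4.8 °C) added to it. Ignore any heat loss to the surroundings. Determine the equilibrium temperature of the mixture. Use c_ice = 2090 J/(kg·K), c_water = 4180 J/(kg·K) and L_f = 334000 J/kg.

T_f ≈ 73.9 °C

Setting the total heat transfer to zero:
ice -4.8→0 °C: 0.0398×2090×4.8 = 399.27
  fusion: m_ice L_f = 0.0398×334000 = 13293
  meltwater 0→T: 0.0398×4180×T = 166.36 T
  water cools: 1.09×4180×(T − 79.6) = 4556.2(T − 79.6)
4722.6 T = 362674 − 13692 = 348981
T ≈ 73.90 °C (positive, so assuming full melt was valid).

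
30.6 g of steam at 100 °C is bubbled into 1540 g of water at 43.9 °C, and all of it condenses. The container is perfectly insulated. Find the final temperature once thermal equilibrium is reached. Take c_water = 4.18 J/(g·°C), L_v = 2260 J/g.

T_f ≈ 55.5 °C

Taking heat into each body as positive, Σ m c ΔT = 0:
steam→water at 100 °C releases m L_v = 30.6×2260 = 69156; condensate cools 100→T: 30.6×4.18×(T − 100) = 127.91(T − 100); water warms: 1540×4.18×(T − 43.9) = 6437.2(T − 43.9)
6565.1 T = 69156 + 12791 + 282593 = 364540
T ≈ 55.53 °C — below 100 °C, confirming all the steam condensed.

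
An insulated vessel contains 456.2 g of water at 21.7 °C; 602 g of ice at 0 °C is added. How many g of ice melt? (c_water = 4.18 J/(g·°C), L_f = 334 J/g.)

m_melted ≈ 124 g

Heat available from the water dropping to 0 °C: 456.2·4.18·21.7 = 41380 J.
Melting all 602 g of ice would need 602·334 = 201068 J.
41380 J < 201068 J, so only part of the ice melts and the system sits at 0 °C.
m_melted·334 = 41380  ⇒  m_melted ≈ 123.9 g.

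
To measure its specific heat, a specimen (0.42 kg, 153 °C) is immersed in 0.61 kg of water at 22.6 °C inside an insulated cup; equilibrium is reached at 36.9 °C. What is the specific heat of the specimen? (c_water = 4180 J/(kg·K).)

c ≈ 748 J/(kg·K)

Taking heat into each body as positive, Σ m c ΔT = 0:
0.42·c·(36.9 − 153) + 0.61·4180·(36.9 − 22.6) = 0
-48.76 c = -36462
c = -36462/-48.76 ≈ 747.8 J/(kg·K)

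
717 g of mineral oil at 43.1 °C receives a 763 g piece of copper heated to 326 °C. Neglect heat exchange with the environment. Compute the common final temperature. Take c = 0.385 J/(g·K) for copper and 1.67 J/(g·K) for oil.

T_f ≈ 98.8 °C

Setting the total heat transfer to zero:
763*0.385*(T − 326) + 717*1.67*(T − 43.1) = 0
(293.75 + 1197.4) T = 293.75*326 + 1197.4*43.1
T = 147372 / 1491.1 = 98.8 °C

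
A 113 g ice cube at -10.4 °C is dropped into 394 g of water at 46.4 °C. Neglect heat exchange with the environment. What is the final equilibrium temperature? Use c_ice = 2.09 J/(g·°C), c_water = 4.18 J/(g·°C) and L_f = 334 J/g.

T_f ≈ 17.1 °C

Sum of m c ΔT and latent-heat terms is zero:
ice -10.4→0 °C: 113·2.09·10.4 = 2456.2
  melt ice: 113·334 = 37742
  meltwater 0→T: 113·4.18·T = 472.34 T
  water: 1646.9(T − 46.4)
2119.3 T = 76417 − 40198 = 36219
T ≈ 17.09 °C. Since T > 0 °C, the all-ice-melts assumption holds.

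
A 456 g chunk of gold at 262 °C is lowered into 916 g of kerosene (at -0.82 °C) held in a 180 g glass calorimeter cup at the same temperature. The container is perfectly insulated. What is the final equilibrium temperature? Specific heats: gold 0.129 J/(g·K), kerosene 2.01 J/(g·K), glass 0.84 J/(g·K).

T_f ≈ 6.7 °C

Net heat exchanged in the isolated system is zero:
456*0.129*(T − 262) + 916*2.01*(T − (-0.82)) + 180*0.84*(T − (-0.82)) = 0
2051.2 T = 13778
T = 13778/2051.2 ≈ 6.72 °C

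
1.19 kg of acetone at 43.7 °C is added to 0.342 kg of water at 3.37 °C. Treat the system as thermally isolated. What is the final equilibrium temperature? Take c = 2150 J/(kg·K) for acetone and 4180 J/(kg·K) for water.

T_f ≈ 29.2 °C

With ΣQ=0 the equilibrium temperature is the m·c-weighted mean:
T_f = (2558.5·43.7 + 1429.6·3.37) / (2558.5 + 1429.6)
    = 116624 / 3988.1 ≈ 29.24 °C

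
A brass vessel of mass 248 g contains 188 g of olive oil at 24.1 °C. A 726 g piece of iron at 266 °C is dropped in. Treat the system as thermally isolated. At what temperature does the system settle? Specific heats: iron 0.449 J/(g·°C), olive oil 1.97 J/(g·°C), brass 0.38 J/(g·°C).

T_f is the heat-capacity-weighted average of the initial temperatures:
T_f = (325.97·266 + 370.36·24.1 + 94.24·24.1) / (325.97 + 370.36 + 94.24)
    = 97906 / 790.57 ≈ 123.84 °C

T_f ≈ 123.8 °C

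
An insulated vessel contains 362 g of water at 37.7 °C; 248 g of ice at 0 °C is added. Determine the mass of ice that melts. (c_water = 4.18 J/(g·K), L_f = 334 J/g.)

m_melted ≈ 171 g

Heat available from the water dropping to 0 °C: 362·4.18·37.7 = 57046 J.
Melting all 248 g of ice would need 248·334 = 82832 J.
That's not enough to melt it all — equilibrium is at 0 °C with ice remaining.
Mass melted = 57046/334 ≈ 170.8 g.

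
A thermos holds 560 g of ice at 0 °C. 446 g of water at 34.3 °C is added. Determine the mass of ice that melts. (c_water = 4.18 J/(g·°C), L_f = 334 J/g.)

m_melted ≈ 191 g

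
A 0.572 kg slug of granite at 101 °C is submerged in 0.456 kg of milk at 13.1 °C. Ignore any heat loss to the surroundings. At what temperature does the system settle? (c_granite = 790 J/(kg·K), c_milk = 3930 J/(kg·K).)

Conservation of energy gives ΣQ = 0:
0.572×790×(T − 101) + 0.456×3930×(T − 13.1) = 0
2244 T = 69116
T = 69116 / 2244 = 30.8 °C

T_f ≈ 30.8 °C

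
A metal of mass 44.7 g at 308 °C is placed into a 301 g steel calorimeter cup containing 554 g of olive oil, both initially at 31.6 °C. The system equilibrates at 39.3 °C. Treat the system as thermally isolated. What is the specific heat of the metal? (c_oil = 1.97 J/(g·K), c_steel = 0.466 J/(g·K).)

c ≈ 0.79 J/(g·K)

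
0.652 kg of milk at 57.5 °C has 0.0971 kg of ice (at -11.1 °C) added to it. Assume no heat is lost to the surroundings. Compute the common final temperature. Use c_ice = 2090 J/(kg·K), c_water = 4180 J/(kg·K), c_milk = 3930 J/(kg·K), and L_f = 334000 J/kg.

Energy conservation, ΣQ = 0:
warm ice to 0 °C: 0.0971·2090·(0 − (-11.1)) = 2252.6
  latent heat to melt: 0.0971·334000 = 32431
  meltwater 0→T: 0.0971·4180·T = 405.88 T
  milk: 2562.4(T − 57.5)
2968.2 T = 147336 − 34684 = 112652
T ≈ 37.95 °C. Since T > 0 °C, the all-ice-melts assumption holds.

T_f ≈ 38.0 °C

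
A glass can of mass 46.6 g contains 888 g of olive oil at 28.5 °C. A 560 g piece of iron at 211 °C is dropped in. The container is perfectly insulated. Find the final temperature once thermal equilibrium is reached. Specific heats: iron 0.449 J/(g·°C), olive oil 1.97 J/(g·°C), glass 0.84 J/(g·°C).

T_f ≈ 51.0 °C

With ΣQ=0 the equilibrium temperature is the m·c-weighted mean:
T_f = (251.44×211 + 1749.4×28.5 + 39.14×28.5) / (251.44 + 1749.4 + 39.14)
    = 104026 / 2039.9 ≈ 50.99 °C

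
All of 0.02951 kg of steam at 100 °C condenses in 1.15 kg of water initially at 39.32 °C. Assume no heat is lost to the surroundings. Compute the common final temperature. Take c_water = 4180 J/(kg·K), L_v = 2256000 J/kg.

Energy balance with sensible and latent terms:
latent heat released on condensation: 0.02951·2256000 = 66575
  condensate cools 100→T: 0.02951·4180·(T − 100) = 123.35(T − 100)
  original water: 4807(T − 39.32)
4930.4 T = 66575 + 12335 + 189011 = 267921
T ≈ 54.34 °C — below 100 °C, confirming all the steam condensed.

T_f ≈ 54.3 °C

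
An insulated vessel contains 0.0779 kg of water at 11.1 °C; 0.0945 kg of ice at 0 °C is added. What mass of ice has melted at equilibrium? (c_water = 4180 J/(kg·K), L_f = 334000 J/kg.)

m_melted ≈ 0.0108 kg

Heat available from the water dropping to 0 °C: 0.0779×4180×11.1 = 3614.4 J.
Fully melting the ice requires m_ice L_f = 0.0945×334000 = 31563 J.
Since 3614.4 < 31563 J, not all the ice melts; equilibrium is at 0 °C.
m_melted×334000 = 3614.4  ⇒  m_melted ≈ 0.01082 kg.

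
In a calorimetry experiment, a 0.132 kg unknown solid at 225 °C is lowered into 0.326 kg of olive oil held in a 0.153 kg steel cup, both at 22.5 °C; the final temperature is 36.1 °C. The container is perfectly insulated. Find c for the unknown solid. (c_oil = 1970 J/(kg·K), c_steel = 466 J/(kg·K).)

Conservation of energy gives ΣQ = 0:
0.132·c·(36.1 − 225) + 0.326·1970·(36.1 − 22.5) + 0.153·466·(36.1 − 22.5) = 0
-24.93 c = -9703.8
c = -9703.8/-24.93 ≈ 389.2 J/(kg·K)

c ≈ 389 J/(kg·K)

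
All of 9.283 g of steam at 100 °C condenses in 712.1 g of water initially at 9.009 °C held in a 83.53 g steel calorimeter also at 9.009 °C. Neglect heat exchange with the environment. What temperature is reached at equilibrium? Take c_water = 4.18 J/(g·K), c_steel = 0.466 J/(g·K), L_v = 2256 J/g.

T_f ≈ 17.0 °C

Sum of m c ΔT and latent-heat terms is zero:
latent heat released on condensation: 9.283×2256 = 20942; condensed water 100 °C→T: 38.8(T − 100); water warms: 712.1×4.18×(T − 9.009) = 2976.6(T − 9.009); cup: 38.92(T − 9.009)
3054.3 T = 20942 + 3880.3 + 27167 = 51989
T ≈ 17.02 °C, under the boiling point, so the assumption holds.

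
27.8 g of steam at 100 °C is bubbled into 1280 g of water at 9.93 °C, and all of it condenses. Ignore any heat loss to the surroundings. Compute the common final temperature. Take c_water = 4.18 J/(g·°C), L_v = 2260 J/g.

Conservation of energy gives ΣQ = 0:
steam→water at 100 °C releases m L_v = 27.8·2260 = 62828
  condensate cools 100→T: 27.8·4.18·(T − 100) = 116.2(T − 100)
  water warms: 1280·4.18·(T − 9.93) = 5350.4(T − 9.93)
5466.6 T = 62828 + 11620 + 53129 = 127578
T ≈ 23.34 °C (< 100 °C, so full condensation is consistent).

T_f ≈ 23.3 °C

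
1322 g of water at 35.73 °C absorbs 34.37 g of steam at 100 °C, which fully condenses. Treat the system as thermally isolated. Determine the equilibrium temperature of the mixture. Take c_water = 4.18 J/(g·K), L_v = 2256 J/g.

Setting the total heat transfer to zero:
condense steam: −34.37×2256 = −77539; condensate cools 100→T: 34.37×4.18×(T − 100) = 143.67(T − 100); original water: 5526(T − 35.73)
5669.6 T = 77539 + 14367 + 197443 = 289348
T ≈ 51.03 °C, under the boiling point, so the assumption holds.

T_f ≈ 51.0 °C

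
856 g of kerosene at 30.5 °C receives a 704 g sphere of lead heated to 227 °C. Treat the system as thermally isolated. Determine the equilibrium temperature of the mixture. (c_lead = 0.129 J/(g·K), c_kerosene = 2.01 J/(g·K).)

T_f ≈ 40.4 °C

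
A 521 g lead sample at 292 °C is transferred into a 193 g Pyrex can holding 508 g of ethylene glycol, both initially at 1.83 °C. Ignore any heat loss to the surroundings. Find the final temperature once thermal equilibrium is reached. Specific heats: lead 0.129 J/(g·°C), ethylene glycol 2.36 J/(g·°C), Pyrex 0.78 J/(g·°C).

T_f is the heat-capacity-weighted average of the initial temperatures:
T_f = (67.21·292 + 1198.9·1.83 + 150.54·1.83) / (67.21 + 1198.9 + 150.54)
    = 22094 / 1416.6 ≈ 15.60 °C

T_f ≈ 15.6 °C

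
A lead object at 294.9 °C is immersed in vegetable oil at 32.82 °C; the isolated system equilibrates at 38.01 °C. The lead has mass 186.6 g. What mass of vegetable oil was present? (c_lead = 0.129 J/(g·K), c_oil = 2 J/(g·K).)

m ≈ 596 g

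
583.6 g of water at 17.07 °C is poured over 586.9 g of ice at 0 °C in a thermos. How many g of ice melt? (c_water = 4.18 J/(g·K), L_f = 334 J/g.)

m_melted ≈ 125 g

Cooling the water to 0 °C releases 583.6×4.18×17.07 = 41641 J.
Melting all 586.9 g of ice would need 586.9×334 = 196025 J.
Since 41641 < 196025 J, not all the ice melts; equilibrium is at 0 °C.
Mass melted = 41641/334 ≈ 124.7 g.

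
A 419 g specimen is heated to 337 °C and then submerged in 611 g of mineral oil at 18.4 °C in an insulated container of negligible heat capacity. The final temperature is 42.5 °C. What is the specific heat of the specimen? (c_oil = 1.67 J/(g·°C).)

m_s c (T_s − T_f) = m_oil c_oil (T_f − T_0):
419×c×(337 − 42.5) = 611×1.67×(42.5 − 18.4)
123396 c = 24591  ⇒  c ≈ 0.1993 J/(g·°C)

c ≈ 0.199 J/(g·°C)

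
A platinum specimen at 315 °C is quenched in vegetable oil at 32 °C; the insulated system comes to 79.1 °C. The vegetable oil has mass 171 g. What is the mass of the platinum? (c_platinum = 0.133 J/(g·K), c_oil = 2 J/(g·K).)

m ≈ 513 g

Taking heat into each body as positive, Σ m c ΔT = 0:
m×0.133×(79.1 − 315) + 171×2×(79.1 − 32) = 0
-31.37 m = -16108
m = -16108/-31.37 ≈ 513.4 g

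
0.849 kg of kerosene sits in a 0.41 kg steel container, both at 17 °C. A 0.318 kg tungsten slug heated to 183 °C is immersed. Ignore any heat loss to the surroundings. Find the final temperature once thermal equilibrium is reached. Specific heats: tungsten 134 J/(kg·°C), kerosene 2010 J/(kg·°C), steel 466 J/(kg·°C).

T_f ≈ 20.6 °C

Taking heat into each body as positive, Σ m c ΔT = 0:
0.318×134×(T − 183) + 0.849×2010×(T − 17) + 0.41×466×(T − 17) = 0
1940.2 T = 40056
T = 40056/1940.2 ≈ 20.65 °C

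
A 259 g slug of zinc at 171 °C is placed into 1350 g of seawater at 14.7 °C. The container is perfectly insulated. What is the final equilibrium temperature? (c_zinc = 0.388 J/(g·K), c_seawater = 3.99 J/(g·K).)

T_f ≈ 17.6 °C

Taking heat into each body as positive, Σ m c ΔT = 0:
259*0.388*(T − 171) + 1350*3.99*(T − 14.7) = 0
100.49(T − 171) + 5386.5(T − 14.7) = 0
(100.49 + 5386.5) T = 100.49*171 + 5386.5*14.7
T = 96366 / 5487 = 17.6 °C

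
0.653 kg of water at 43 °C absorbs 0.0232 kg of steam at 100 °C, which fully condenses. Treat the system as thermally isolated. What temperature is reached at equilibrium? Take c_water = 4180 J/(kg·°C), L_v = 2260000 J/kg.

T_f ≈ 63.5 °C

Setting the total heat transfer to zero:
latent heat released on condensation: 0.0232×2260000 = 52432; condensed water 100 °C→T: 96.98(T − 100); original water: 2729.5(T − 43)
2826.5 T = 52432 + 9697.6 + 117370 = 179500
T ≈ 63.51 °C, under the boiling point, so the assumption holds.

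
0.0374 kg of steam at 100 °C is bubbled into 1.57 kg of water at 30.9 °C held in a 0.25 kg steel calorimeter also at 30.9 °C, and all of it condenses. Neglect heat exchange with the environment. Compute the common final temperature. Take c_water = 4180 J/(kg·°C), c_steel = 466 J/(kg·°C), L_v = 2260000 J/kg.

T_f ≈ 44.8 °C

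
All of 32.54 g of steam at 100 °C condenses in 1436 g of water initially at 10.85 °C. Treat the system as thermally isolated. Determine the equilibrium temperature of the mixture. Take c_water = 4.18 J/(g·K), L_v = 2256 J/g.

T_f ≈ 24.8 °C

Setting the total heat transfer to zero:
condense steam: −32.54·2256 = −73410
  condensed water 100 °C→T: 136.02(T − 100)
  water warms: 1436·4.18·(T − 10.85) = 6002.5(T − 10.85)
6138.5 T = 73410 + 13602 + 65127 = 152139
T ≈ 24.78 °C (< 100 °C, so full condensation is consistent).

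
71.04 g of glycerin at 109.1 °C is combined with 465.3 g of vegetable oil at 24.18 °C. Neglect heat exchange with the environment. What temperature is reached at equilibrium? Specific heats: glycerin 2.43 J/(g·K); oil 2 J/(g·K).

T_f ≈ 37.5 °C

Taking heat into each body as positive, Σ m c ΔT = 0:
71.04*2.43*(T − 109.1) + 465.3*2*(T − 24.18) = 0
172.63(T − 109.1) + 930.6(T − 24.18) = 0
1103.2 T = 41336
T ≈ 37.47 °C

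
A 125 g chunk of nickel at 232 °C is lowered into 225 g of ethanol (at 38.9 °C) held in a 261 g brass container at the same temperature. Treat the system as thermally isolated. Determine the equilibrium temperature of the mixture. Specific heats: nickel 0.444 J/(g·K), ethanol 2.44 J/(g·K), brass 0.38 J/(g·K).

T_f ≈ 54.1 °C

Let T be the final temperature. ΣQ_i = 0:
125×0.444×(T − 232) + 225×2.44×(T − 38.9) + 261×0.38×(T − 38.9) = 0
55.5(T − 232) + 549(T − 38.9) + 99.18(T − 38.9) = 0
703.68 T = 38090
T = 38090 / 703.68 = 54.1 °C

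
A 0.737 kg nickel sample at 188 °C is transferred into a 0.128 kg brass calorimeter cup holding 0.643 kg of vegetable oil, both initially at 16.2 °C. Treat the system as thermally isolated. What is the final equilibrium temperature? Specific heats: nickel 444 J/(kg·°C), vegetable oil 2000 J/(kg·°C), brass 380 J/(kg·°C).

T_f ≈ 50.0 °C

Conservation of energy gives ΣQ = 0:
0.737*444*(T − 188) + 0.643*2000*(T − 16.2) + 0.128*380*(T − 16.2) = 0
1661.9 T = 83140
T = 83140/1661.9 ≈ 50.03 °C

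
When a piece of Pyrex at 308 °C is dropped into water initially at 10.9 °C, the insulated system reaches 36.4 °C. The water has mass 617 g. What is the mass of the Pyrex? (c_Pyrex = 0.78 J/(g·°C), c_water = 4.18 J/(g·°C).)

m ≈ 310 g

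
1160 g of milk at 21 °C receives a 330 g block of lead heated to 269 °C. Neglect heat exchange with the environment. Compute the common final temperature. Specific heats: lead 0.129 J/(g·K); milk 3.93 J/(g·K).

T_f ≈ 23.3 °C

T_f is the heat-capacity-weighted average of the initial temperatures:
T_f = (42.57*269 + 4558.8*21) / (42.57 + 4558.8)
    = 107186 / 4601.4 ≈ 23.29 °C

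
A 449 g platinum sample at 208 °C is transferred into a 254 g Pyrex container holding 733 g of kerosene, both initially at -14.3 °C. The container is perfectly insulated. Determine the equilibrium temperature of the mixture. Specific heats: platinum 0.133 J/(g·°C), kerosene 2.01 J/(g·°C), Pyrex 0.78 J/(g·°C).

T_f ≈ -6.6 °C

Conservation of energy gives ΣQ = 0:
449·0.133·(T − 208) + 733·2.01·(T − (-14.3)) + 254·0.78·(T − (-14.3)) = 0
59.72(T − 208) + 1473.3(T − (-14.3)) + 198.12(T − (-14.3)) = 0
(59.72 + 1473.3 + 198.12) T = 59.72·208 + 1473.3·(-14.3) + 198.12·(-14.3)
T = -11481/1731.2 ≈ -6.63 °C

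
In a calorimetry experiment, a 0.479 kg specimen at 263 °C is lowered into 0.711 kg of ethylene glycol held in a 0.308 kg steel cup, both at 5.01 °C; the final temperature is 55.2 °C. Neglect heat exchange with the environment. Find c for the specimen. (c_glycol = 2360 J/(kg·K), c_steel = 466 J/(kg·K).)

c ≈ 918 J/(kg·K)

Heat gained plus heat lost sum to zero:
0.479·c·(55.2 − 263) + 0.711·2360·(55.2 − 5.01) + 0.308·466·(55.2 − 5.01) = 0
-99.54 c = -91420
c = -91420/-99.54 ≈ 918.5 J/(kg·K)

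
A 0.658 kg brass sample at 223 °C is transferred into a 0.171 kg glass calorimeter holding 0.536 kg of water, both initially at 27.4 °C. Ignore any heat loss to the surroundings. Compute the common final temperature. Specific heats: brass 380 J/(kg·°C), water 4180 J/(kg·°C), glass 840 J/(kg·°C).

T_f = Σ m_i c_i T_i / Σ m_i c_i:
T_f = (250.04·223 + 2240.5·27.4 + 143.64·27.4) / (250.04 + 2240.5 + 143.64)
    = 121084 / 2634.2 ≈ 45.97 °C

T_f ≈ 46.0 °C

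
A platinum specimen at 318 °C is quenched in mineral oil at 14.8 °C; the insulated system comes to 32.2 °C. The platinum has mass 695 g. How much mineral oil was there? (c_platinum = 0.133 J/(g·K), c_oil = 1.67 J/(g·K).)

Let T be the final temperature. ΣQ_i = 0:
695·0.133·(32.2 − 318) + m·1.67·(32.2 − 14.8) = 0
29.06 m = 26418
m = 26418/29.06 ≈ 909.1 g

m ≈ 909 g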